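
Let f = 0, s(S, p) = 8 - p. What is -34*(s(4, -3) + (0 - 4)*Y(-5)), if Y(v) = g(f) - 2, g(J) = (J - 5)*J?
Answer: -646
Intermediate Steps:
g(J) = J*(-5 + J) (g(J) = (-5 + J)*J = J*(-5 + J))
Y(v) = -2 (Y(v) = 0*(-5 + 0) - 2 = 0*(-5) - 2 = 0 - 2 = -2)
-34*(s(4, -3) + (0 - 4)*Y(-5)) = -34*((8 - 1*(-3)) + (0 - 4)*(-2)) = -34*((8 + 3) - 4*(-2)) = -34*(11 + 8) = -34*19 = -646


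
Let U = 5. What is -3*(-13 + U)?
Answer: 24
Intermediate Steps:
-3*(-13 + U) = -3*(-13 + 5) = -3*(-8) = 24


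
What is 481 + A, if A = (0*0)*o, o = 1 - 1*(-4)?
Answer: 481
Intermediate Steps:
o = 5 (o = 1 + 4 = 5)
A = 0 (A = (0*0)*5 = 0*5 = 0)
481 + A = 481 + 0 = 481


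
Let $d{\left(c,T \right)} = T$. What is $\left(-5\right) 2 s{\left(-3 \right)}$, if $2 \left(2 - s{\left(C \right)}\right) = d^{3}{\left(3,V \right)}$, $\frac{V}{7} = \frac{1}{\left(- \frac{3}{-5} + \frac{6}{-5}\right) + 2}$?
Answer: $605$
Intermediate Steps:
$V = 5$ ($V = \frac{7}{\left(- \frac{3}{-5} + \frac{6}{-5}\right) + 2} = \frac{7}{\left(\left(-3\right) \left(- \frac{1}{5}\right) + 6 \left(- \frac{1}{5}\right)\right) + 2} = \frac{7}{\left(\frac{3}{5} - \frac{6}{5}\right) + 2} = \frac{7}{- \frac{3}{5} + 2} = \frac{7}{\frac{7}{5}} = 7 \cdot \frac{5}{7} = 5$)
$s{\left(C \right)} = - \frac{121}{2}$ ($s{\left(C \right)} = 2 - \frac{5^{3}}{2} = 2 - \frac{125}{2} = - \frac{121}{2}$)
$\left(-5\right) 2 s{\left(-3 \right)} = \left(-5\right) 2 \left(- \frac{121}{2}\right) = \left(-10\right) \left(- \frac{121}{2}\right) = 605$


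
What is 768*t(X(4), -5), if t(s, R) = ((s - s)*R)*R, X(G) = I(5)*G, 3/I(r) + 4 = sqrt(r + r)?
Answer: 0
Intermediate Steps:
I(r) = 3/(-4 + sqrt(2)*sqrt(r)) (I(r) = 3/(-4 + sqrt(r + r)) = 3/(-4 + sqrt(2*r)) = 3/(-4 + sqrt(2)*sqrt(r)))
X(G) = 3*G/(-4 + sqrt(10)) (X(G) = (3/(-4 + sqrt(2)*sqrt(5)))*G = (3/(-4 + sqrt(10)))*G = 3*G/(-4 + sqrt(10)))
t(s, R) = 0 (t(s, R) = (0*R)*R = 0*R = 0)
768*t(X(4), -5) = 768*0 = 0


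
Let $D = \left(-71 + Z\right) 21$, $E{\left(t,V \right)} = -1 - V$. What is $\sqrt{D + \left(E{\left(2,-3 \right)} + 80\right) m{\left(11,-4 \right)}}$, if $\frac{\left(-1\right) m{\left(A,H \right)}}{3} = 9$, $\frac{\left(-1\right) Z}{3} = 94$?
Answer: $i \sqrt{9627} \approx 98.117 i$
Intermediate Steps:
$Z = -282$ ($Z = \left(-3\right) 94 = -282$)
$m{\left(A,H \right)} = -27$ ($m{\left(A,H \right)} = \left(-3\right) 9 = -27$)
$D = -7413$ ($D = \left(-71 - 282\right) 21 = \left(-353\right) 21 = -7413$)
$\sqrt{D + \left(E{\left(2,-3 \right)} + 80\right) m{\left(11,-4 \right)}} = \sqrt{-7413 + \left(\left(-1 - -3\right) + 80\right) \left(-27\right)} = \sqrt{-7413 + \left(\left(-1 + 3\right) + 80\right) \left(-27\right)} = \sqrt{-7413 + \left(2 + 80\right) \left(-27\right)} = \sqrt{-7413 + 82 \left(-27\right)} = \sqrt{-7413 - 2214} = \sqrt{-9627} = i \sqrt{9627}$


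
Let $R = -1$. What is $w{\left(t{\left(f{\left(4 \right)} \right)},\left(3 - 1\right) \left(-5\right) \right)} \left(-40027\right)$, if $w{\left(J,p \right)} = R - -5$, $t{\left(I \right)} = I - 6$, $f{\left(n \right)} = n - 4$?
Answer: $-160108$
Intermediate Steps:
$f{\left(n \right)} = -4 + n$
$t{\left(I \right)} = -6 + I$ ($t{\left(I \right)} = I - 6 = -6 + I$)
$w{\left(J,p \right)} = 4$ ($w{\left(J,p \right)} = -1 - -5 = -1 + 5 = 4$)
$w{\left(t{\left(f{\left(4 \right)} \right)},\left(3 - 1\right) \left(-5\right) \right)} \left(-40027\right) = 4 \left(-40027\right) = -160108$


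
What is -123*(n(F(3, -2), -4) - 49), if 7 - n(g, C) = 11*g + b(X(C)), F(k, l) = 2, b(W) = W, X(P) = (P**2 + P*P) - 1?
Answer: 11685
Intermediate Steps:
X(P) = -1 + 2*P**2 (X(P) = (P**2 + P**2) - 1 = 2*P**2 - 1 = -1 + 2*P**2)
n(g, C) = 8 - 11*g - 2*C**2 (n(g, C) = 7 - (11*g + (-1 + 2*C**2)) = 7 - (-1 + 2*C**2 + 11*g) = 7 + (1 - 11*g - 2*C**2) = 8 - 11*g - 2*C**2)
-123*(n(F(3, -2), -4) - 49) = -123*((8 - 11*2 - 2*(-4)**2) - 49) = -123*((8 - 22 - 2*16) - 49) = -123*((8 - 22 - 32) - 49) = -123*(-46 - 49) = -123*(-95) = 11685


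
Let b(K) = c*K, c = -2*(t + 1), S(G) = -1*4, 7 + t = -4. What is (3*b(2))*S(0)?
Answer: -480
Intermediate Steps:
t = -11 (t = -7 - 4 = -11)
S(G) = -4
c = 20 (c = -2*(-11 + 1) = -2*(-10) = 20)
b(K) = 20*K
(3*b(2))*S(0) = (3*(20*2))*(-4) = (3*40)*(-4) = 120*(-4) = -480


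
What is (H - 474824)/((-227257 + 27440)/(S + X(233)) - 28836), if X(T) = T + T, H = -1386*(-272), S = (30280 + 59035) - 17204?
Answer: 7100353064/2093030189 ≈ 3.3924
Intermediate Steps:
S = 72111 (S = 89315 - 17204 = 72111)
H = 376992
X(T) = 2*T
(H - 474824)/((-227257 + 27440)/(S + X(233)) - 28836) = (376992 - 474824)/((-227257 + 27440)/(72111 + 2*233) - 28836) = -97832/(-199817/(72111 + 466) - 28836) = -97832/(-199817/72577 - 28836) = -97832/(-2093030189/72577) = -97832*(-72577/2093030189) = 7100353064/2093030189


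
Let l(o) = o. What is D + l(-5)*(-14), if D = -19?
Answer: 51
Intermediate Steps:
D + l(-5)*(-14) = -19 - 5*(-14) = -19 + 70 = 51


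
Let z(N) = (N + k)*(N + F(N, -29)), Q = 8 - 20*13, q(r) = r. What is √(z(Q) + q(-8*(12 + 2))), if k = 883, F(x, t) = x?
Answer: 2*I*√79534 ≈ 564.04*I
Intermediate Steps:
Q = -252 (Q = 8 - 260 = -252)
z(N) = 2*N*(883 + N) (z(N) = (N + 883)*(N + N) = (883 + N)*(2*N) = 2*N*(883 + N))
√(z(Q) + q(-8*(12 + 2))) = √(2*(-252)*(883 - 252) - 8*(12 + 2)) = √(2*(-252)*631 - 8*14) = √(-318024 - 112) = √(-318136) = 2*I*√79534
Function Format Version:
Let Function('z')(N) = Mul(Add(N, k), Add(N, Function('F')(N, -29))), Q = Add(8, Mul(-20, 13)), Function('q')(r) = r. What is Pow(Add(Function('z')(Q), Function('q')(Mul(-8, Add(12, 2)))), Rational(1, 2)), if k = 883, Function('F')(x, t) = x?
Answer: Mul(2, I, Pow(79534, Rational(1, 2))) ≈ Mul(564.04, I)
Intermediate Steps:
Q = -252 (Q = Add(8, -260) = -252)
Function('z')(N) = Mul(2, N, Add(883, N)) (Function('z')(N) = Mul(Add(N, 883), Add(N, N)) = Mul(Add(883, N), Mul(2, N)) = Mul(2, N, Add(883, N)))
Pow(Add(Function('z')(Q), Function('q')(Mul(-8, Add(12, 2)))), Rational(1, 2)) = Pow(Add(Mul(2, -252, Add(883, -252)), Mul(-8, Add(12, 2))), Rational(1, 2)) = Pow(Add(Mul(2, -252, 631), Mul(-8, 14)), Rational(1, 2)) = Pow(Add(-318024, -112), Rational(1, 2)) = Pow(-318136, Rational(1, 2)) = Mul(2, I, Pow(79534, Rational(1, 2)))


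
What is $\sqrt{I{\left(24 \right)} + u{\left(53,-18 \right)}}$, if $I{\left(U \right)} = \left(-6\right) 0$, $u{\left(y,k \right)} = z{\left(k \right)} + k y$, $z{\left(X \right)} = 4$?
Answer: $5 i \sqrt{38} \approx 30.822 i$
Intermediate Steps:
$u{\left(y,k \right)} = 4 + k y$
$I{\left(U \right)} = 0$
$\sqrt{I{\left(24 \right)} + u{\left(53,-18 \right)}} = \sqrt{0 + \left(4 - 954\right)} = \sqrt{0 - 950} = \sqrt{-950} = 5 i \sqrt{38}$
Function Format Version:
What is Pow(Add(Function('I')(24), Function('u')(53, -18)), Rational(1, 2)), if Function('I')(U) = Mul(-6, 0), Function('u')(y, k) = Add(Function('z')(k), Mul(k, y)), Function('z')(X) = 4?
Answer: Mul(5, I, Pow(38, Rational(1, 2))) ≈ Mul(30.822, I)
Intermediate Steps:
Function('u')(y, k) = Add(4, Mul(k, y))
Function('I')(U) = 0
Pow(Add(Function('I')(24), Function('u')(53, -18)), Rational(1, 2)) = Pow(Add(0, Add(4, Mul(-18, 53))), Rational(1, 2)) = Pow(Add(0, Add(4, -954)), Rational(1, 2)) = Pow(Add(0, -950), Rational(1, 2)) = Pow(-950, Rational(1, 2)) = Mul(5, I, Pow(38, Rational(1, 2)))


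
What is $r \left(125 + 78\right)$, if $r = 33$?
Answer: $6699$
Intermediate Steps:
$r \left(125 + 78\right) = 33 \left(125 + 78\right) = 33 \cdot 203 = 6699$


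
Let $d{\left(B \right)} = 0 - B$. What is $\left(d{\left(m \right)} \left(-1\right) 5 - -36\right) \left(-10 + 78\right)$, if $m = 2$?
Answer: $3128$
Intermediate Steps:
$d{\left(B \right)} = - B$
$\left(d{\left(m \right)} \left(-1\right) 5 - -36\right) \left(-10 + 78\right) = \left(\left(-1\right) 2 \left(-1\right) 5 - -36\right) \left(-10 + 78\right) = \left(\left(-2\right) \left(-1\right) 5 + 36\right) 68 = \left(2 \cdot 5 + 36\right) 68 = \left(10 + 36\right) 68 = 46 \cdot 68 = 3128$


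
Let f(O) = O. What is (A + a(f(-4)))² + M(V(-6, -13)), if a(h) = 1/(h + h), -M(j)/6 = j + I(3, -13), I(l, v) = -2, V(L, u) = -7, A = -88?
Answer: 500481/64 ≈ 7820.0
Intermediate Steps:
M(j) = 12 - 6*j (M(j) = -6*(j - 2) = -6*(-2 + j) = 12 - 6*j)
a(h) = 1/(2*h)
(A + a(f(-4)))² + M(V(-6, -13)) = (-88 + (½)/(-4))² + (12 - 6*(-7)) = (-88 + (½)*(-¼))² + (12 + 42) = (-88 - ⅛)² + 54 = (-705/8)² + 54 = 497025/64 + 54 = 500481/64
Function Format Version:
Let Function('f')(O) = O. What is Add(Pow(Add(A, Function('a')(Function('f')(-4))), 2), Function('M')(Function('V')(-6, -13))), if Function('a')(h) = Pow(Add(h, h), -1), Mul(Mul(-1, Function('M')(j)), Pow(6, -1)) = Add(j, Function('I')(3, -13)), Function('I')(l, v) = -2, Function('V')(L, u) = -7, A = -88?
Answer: Rational(500481, 64) ≈ 7820.0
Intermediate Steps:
Function('M')(j) = Add(12, Mul(-6, j)) (Function('M')(j) = Mul(-6, Add(j, -2)) = Mul(-6, Add(-2, j)) = Add(12, Mul(-6, j)))
Function('a')(h) = Mul(Rational(1, 2), Pow(h, -1)) (Function('a')(h) = Pow(Mul(2, h), -1) = Mul(Rational(1, 2), Pow(h, -1)))
Add(Pow(Add(A, Function('a')(Function('f')(-4))), 2), Function('M')(Function('V')(-6, -13))) = Add(Pow(Add(-88, Mul(Rational(1, 2), Pow(-4, -1))), 2), Add(12, Mul(-6, -7))) = Add(Pow(Add(-88, Mul(Rational(1, 2), Rational(-1, 4))), 2), Add(12, 42)) = Add(Pow(Add(-88, Rational(-1, 8)), 2), 54) = Add(Pow(Rational(-705, 8), 2), 54) = Add(Rational(497025, 64), 54) = Rational(500481, 64)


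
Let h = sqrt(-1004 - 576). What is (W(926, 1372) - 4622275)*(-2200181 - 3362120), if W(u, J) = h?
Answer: 25710484854775 - 11124602*I*sqrt(395) ≈ 2.571e+13 - 2.211e+8*I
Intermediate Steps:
h = 2*I*sqrt(395) (h = sqrt(-1580) = 2*I*sqrt(395) ≈ 39.749*I)
W(u, J) = 2*I*sqrt(395)
(W(926, 1372) - 4622275)*(-2200181 - 3362120) = (2*I*sqrt(395) - 4622275)*(-2200181 - 3362120) = (-4622275 + 2*I*sqrt(395))*(-5562301) = 25710484854775 - 11124602*I*sqrt(395)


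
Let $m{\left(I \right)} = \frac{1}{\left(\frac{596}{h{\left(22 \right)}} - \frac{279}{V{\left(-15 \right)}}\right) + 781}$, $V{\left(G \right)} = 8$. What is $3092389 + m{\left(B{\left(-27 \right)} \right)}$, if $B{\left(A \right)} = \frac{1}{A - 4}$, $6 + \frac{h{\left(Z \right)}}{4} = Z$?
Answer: $\frac{37377705859}{12087} \approx 3.0924 \cdot 10^{6}$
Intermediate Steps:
$h{\left(Z \right)} = -24 + 4 Z$
$B{\left(A \right)} = \frac{1}{-4 + A}$
$m{\left(I \right)} = \frac{16}{12087}$ ($m{\left(I \right)} = \frac{1}{\left(\frac{596}{-24 + 4 \cdot 22} - \frac{279}{8}\right) + 781} = \frac{1}{\left(\frac{596}{-24 + 88} - \frac{279}{8}\right) + 781} = \frac{1}{\left(\frac{596}{64} - \frac{279}{8}\right) + 781} = \frac{1}{\left(596 \cdot \frac{1}{64} - \frac{279}{8}\right) + 781} = \frac{1}{\left(\frac{149}{16} - \frac{279}{8}\right) + 781} = \frac{1}{- \frac{409}{16} + 781} = \frac{1}{\frac{12087}{16}} = \frac{16}{12087}$)
$3092389 + m{\left(B{\left(-27 \right)} \right)} = 3092389 + \frac{16}{12087} = \frac{37377705859}{12087}$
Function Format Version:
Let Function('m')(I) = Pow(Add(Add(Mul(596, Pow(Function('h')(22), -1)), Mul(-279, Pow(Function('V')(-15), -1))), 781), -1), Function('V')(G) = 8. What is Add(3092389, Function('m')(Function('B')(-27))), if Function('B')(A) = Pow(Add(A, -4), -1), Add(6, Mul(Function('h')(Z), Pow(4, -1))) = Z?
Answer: Rational(37377705859, 12087) ≈ 3.0924e+6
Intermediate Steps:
Function('h')(Z) = Add(-24, Mul(4, Z))
Function('B')(A) = Pow(Add(-4, A), -1)
Function('m')(I) = Rational(16, 12087) (Function('m')(I) = Pow(Add(Add(Mul(596, Pow(Add(-24, Mul(4, 22)), -1)), Mul(-279, Pow(8, -1))), 781), -1) = Pow(Add(Add(Mul(596, Pow(Add(-24, 88), -1)), Mul(-279, Rational(1, 8))), 781), -1) = Pow(Add(Add(Mul(596, Pow(64, -1)), Rational(-279, 8)), 781), -1) = Pow(Add(Add(Mul(596, Rational(1, 64)), Rational(-279, 8)), 781), -1) = Pow(Add(Add(Rational(149, 16), Rational(-279, 8)), 781), -1) = Pow(Add(Rational(-409, 16), 781), -1) = Pow(Rational(12087, 16), -1) = Rational(16, 12087))
Add(3092389, Function('m')(Function('B')(-27))) = Add(3092389, Rational(16, 12087)) = Rational(37377705859, 12087)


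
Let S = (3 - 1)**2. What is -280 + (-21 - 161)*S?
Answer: -1008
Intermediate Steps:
S = 4 (S = 2**2 = 4)
-280 + (-21 - 161)*S = -280 + (-21 - 161)*4 = -280 - 182*4 = -280 - 728 = -1008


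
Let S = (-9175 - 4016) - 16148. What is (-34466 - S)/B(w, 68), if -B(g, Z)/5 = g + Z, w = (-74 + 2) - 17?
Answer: -1709/35 ≈ -48.829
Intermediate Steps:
w = -89 (w = -72 - 17 = -89)
S = -29339 (S = -13191 - 16148 = -29339)
B(g, Z) = -5*Z - 5*g (B(g, Z) = -5*(g + Z) = -5*(Z + g) = -5*Z - 5*g)
(-34466 - S)/B(w, 68) = (-34466 - 1*(-29339))/(-5*68 - 5*(-89)) = (-34466 + 29339)/(-340 + 445) = -5127/105 = -5127*1/105 = -1709/35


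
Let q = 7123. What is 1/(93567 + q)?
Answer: 1/100690 ≈ 9.9315e-6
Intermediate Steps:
1/(93567 + q) = 1/(93567 + 7123) = 1/100690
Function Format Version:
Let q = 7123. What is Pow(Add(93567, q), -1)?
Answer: Rational(1, 100690) ≈ 9.9315e-6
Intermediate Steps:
Pow(Add(93567, q), -1) = Pow(Add(93567, 7123), -1) = Pow(100690, -1) = Rational(1, 100690)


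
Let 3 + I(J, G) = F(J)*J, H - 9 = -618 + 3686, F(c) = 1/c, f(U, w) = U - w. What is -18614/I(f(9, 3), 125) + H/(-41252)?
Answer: 383929287/41252 ≈ 9306.9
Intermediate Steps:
F(c) = 1/c
H = 3077 (H = 9 + (-618 + 3686) = 9 + 3068 = 3077)
I(J, G) = -2 (I(J, G) = -3 + J/J = -3 + 1 = -2)
-18614/I(f(9, 3), 125) + H/(-41252) = -18614/(-2) + 3077/(-41252) = -18614*(-½) + 3077*(-1/41252) = 9307 - 3077/41252 = 383929287/41252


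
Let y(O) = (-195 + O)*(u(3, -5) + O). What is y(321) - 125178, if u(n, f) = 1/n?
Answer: -84690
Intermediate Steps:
y(O) = (-195 + O)*(⅓ + O) (y(O) = (-195 + O)*(1/3 + O) = (-195 + O)*(⅓ + O))
y(321) - 125178 = (-65 + 321² - 584/3*321) - 125178 = (-65 + 103041 - 62488) - 125178 = 40488 - 125178 = -84690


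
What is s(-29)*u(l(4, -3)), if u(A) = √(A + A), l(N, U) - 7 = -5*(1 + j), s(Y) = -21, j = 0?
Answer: -42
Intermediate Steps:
l(N, U) = 2 (l(N, U) = 7 - 5*(1 + 0) = 7 - 5*1 = 7 - 5 = 2)
u(A) = √2*√A (u(A) = √(2*A) = √2*√A)
s(-29)*u(l(4, -3)) = -21*√2*√2 = -21*2 = -42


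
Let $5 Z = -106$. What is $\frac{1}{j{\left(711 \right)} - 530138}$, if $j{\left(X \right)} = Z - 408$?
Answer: $- \frac{5}{2652836} \approx -1.8848 \cdot 10^{-6}$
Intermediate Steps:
$Z = - \frac{106}{5}$ ($Z = \frac{1}{5} \left(-106\right) = - \frac{106}{5} \approx -21.2$)
$j{\left(X \right)} = - \frac{2146}{5}$ ($j{\left(X \right)} = - \frac{106}{5} - 408 = - \frac{2146}{5}$)
$\frac{1}{j{\left(711 \right)} - 530138} = \frac{1}{- \frac{2146}{5} - 530138} = \frac{1}{- \frac{2652836}{5}} = - \frac{5}{2652836}$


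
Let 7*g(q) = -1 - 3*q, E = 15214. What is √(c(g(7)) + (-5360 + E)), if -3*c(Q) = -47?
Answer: √88827/3 ≈ 99.346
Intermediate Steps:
g(q) = -⅐ - 3*q/7 (g(q) = (-1 - 3*q)/7 = -⅐ - 3*q/7)
c(Q) = 47/3 (c(Q) = -⅓*(-47) = 47/3)
√(c(g(7)) + (-5360 + E)) = √(47/3 + (-5360 + 15214)) = √(47/3 + 9854) = √(29609/3) = √88827/3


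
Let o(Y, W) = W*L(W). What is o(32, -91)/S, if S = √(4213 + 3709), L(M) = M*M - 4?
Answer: -753207*√7922/7922 ≈ -8462.5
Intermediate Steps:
L(M) = -4 + M² (L(M) = M² - 4 = -4 + M²)
o(Y, W) = W*(-4 + W²)
S = √7922 ≈ 89.006
o(32, -91)/S = (-91*(-4 + (-91)²))/(√7922) = (-91*(-4 + 8281))*(√7922/7922) = (-91*8277)*(√7922/7922) = -753207*√7922/7922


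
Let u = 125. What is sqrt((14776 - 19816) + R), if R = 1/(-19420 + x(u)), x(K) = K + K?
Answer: I*sqrt(205793786130)/6390 ≈ 70.993*I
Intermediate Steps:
x(K) = 2*K
R = -1/19170 (R = 1/(-19420 + 2*125) = 1/(-19420 + 250) = 1/(-19170) = -1/19170 ≈ -5.2165e-5)
sqrt((14776 - 19816) + R) = sqrt((14776 - 19816) - 1/19170) = sqrt(-5040 - 1/19170) = sqrt(-96616801/19170) = I*sqrt(205793786130)/6390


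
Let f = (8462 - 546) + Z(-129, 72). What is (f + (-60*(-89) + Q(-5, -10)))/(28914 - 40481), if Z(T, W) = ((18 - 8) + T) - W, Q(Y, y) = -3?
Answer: -13062/11567 ≈ -1.1292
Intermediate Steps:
Z(T, W) = 10 + T - W (Z(T, W) = (10 + T) - W = 10 + T - W)
f = 7725 (f = (8462 - 546) + (10 - 129 - 1*72) = 7916 + (10 - 129 - 72) = 7916 - 191 = 7725)
(f + (-60*(-89) + Q(-5, -10)))/(28914 - 40481) = (7725 + (-60*(-89) - 3))/(28914 - 40481) = (7725 + (5340 - 3))/(-11567) = (7725 + 5337)*(-1/11567) = 13062*(-1/11567) = -13062/11567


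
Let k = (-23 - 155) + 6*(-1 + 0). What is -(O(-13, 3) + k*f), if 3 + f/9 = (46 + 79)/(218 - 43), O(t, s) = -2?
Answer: -26482/7 ≈ -3783.1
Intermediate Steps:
f = -144/7 (f = -27 + 9*((46 + 79)/(218 - 43)) = -27 + 9*(125/175) = -27 + 9*(125*(1/175)) = -27 + 9*(5/7) = -27 + 45/7 = -144/7 ≈ -20.571)
k = -184 (k = -178 + 6*(-1) = -178 - 6 = -184)
-(O(-13, 3) + k*f) = -(-2 - 184*(-144/7)) = -(-2 + 26496/7) = -1*26482/7 = -26482/7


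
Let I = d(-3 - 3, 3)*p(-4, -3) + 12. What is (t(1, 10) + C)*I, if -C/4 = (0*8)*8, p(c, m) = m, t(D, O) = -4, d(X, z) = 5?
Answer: 12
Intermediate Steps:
C = 0 (C = -4*0*8*8 = -0*8 = -4*0 = 0)
I = -3 (I = 5*(-3) + 12 = -15 + 12 = -3)
(t(1, 10) + C)*I = (-4 + 0)*(-3) = -4*(-3) = 12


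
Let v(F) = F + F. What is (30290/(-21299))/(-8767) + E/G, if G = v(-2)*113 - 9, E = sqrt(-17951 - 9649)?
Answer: 30290/186728333 - 20*I*sqrt(69)/461 ≈ 0.00016221 - 0.36037*I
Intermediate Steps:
v(F) = 2*F
E = 20*I*sqrt(69) (E = sqrt(-27600) = 20*I*sqrt(69) ≈ 166.13*I)
G = -461 (G = (2*(-2))*113 - 9 = -4*113 - 9 = -452 - 9 = -461)
(30290/(-21299))/(-8767) + E/G = (30290/(-21299))/(-8767) + (20*I*sqrt(69))/(-461) = (30290*(-1/21299))*(-1/8767) + (20*I*sqrt(69))*(-1/461) = -30290/21299*(-1/8767) - 20*I*sqrt(69)/461 = 30290/186728333 - 20*I*sqrt(69)/461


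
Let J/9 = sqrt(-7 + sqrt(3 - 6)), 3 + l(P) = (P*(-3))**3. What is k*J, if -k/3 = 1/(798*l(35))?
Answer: 3*sqrt(-7 + I*sqrt(3))/102643016 ≈ 9.4956e-9 + 7.791e-8*I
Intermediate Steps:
l(P) = -3 - 27*P**3 (l(P) = -3 + (P*(-3))**3 = -3 + (-3*P)**3 = -3 - 27*P**3)
J = 9*sqrt(-7 + I*sqrt(3)) (J = 9*sqrt(-7 + sqrt(3 - 6)) = 9*sqrt(-7 + sqrt(-3)) = 9*sqrt(-7 + I*sqrt(3)) ≈ 2.924 + 23.991*I)
k = 1/307929048 (k = -3/(798*(-3 - 27*35**3)) = -1/(266*(-3 - 27*42875)) = -1/(266*(-3 - 1157625)) = -1/(266*(-1157628)) = -(-1)/(266*1157628) = -3*(-1/923787144) = 1/307929048 ≈ 3.2475e-9)
k*J = (9*sqrt(-7 + I*sqrt(3)))/307929048 = 3*sqrt(-7 + I*sqrt(3))/102643016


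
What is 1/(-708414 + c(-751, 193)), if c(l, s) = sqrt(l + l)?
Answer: -354207/250925198449 - I*sqrt(1502)/501850396898 ≈ -1.4116e-6 - 7.7225e-11*I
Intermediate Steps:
c(l, s) = sqrt(2)*sqrt(l) (c(l, s) = sqrt(2*l) = sqrt(2)*sqrt(l))
1/(-708414 + c(-751, 193)) = 1/(-708414 + sqrt(2)*sqrt(-751)) = 1/(-708414 + sqrt(2)*(I*sqrt(751))) = 1/(-708414 + I*sqrt(1502))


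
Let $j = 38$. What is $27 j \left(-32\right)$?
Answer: $-32832$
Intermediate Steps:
$27 j \left(-32\right) = 27 \cdot 38 \left(-32\right) = 1026 \left(-32\right) = -32832$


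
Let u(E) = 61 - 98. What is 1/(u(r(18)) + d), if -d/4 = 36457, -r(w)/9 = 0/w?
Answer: -1/145865 ≈ -6.8557e-6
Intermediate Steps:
r(w) = 0 (r(w) = -0/w = -9*0 = 0)
d = -145828 (d = -4*36457 = -145828)
u(E) = -37
1/(u(r(18)) + d) = 1/(-37 - 145828) = 1/(-145865) = -1/145865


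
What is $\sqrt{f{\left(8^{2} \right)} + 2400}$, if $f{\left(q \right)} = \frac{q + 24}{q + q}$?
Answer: $\frac{\sqrt{38411}}{4} \approx 48.997$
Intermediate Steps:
$f{\left(q \right)} = \frac{24 + q}{2 q}$
$\sqrt{f{\left(8^{2} \right)} + 2400} = \sqrt{\frac{24 + 8^{2}}{2 \cdot 8^{2}} + 2400} = \sqrt{\frac{24 + 64}{2 \cdot 64} + 2400} = \sqrt{\frac{1}{2} \cdot \frac{1}{64} \cdot 88 + 2400} = \sqrt{\frac{11}{16} + 2400} = \sqrt{\frac{38411}{16}} = \frac{\sqrt{38411}}{4}$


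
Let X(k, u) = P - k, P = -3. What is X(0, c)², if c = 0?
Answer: 9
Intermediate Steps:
X(k, u) = -3 - k
X(0, c)² = (-3 - 1*0)² = (-3 + 0)² = (-3)² = 9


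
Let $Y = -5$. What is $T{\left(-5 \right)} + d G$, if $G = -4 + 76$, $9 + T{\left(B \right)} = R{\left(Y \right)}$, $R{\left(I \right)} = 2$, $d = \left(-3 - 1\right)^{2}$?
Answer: $1145$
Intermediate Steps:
$d = 16$ ($d = \left(-4\right)^{2} = 16$)
$T{\left(B \right)} = -7$ ($T{\left(B \right)} = -9 + 2 = -7$)
$G = 72$
$T{\left(-5 \right)} + d G = -7 + 16 \cdot 72 = -7 + 1152 = 1145$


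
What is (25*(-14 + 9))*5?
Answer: -625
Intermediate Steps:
(25*(-14 + 9))*5 = (25*(-5))*5 = -125*5 = -625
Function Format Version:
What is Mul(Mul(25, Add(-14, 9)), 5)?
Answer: -625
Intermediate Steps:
Mul(Mul(25, Add(-14, 9)), 5) = Mul(Mul(25, -5), 5) = Mul(-125, 5) = -625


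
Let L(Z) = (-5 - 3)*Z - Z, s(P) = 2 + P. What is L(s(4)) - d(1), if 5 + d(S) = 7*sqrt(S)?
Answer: -56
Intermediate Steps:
d(S) = -5 + 7*sqrt(S)
L(Z) = -9*Z (L(Z) = -8*Z - Z = -9*Z)
L(s(4)) - d(1) = -9*(2 + 4) - (-5 + 7*sqrt(1)) = -9*6 - (-5 + 7*1) = -54 - (-5 + 7) = -54 - 1*2 = -54 - 2 = -56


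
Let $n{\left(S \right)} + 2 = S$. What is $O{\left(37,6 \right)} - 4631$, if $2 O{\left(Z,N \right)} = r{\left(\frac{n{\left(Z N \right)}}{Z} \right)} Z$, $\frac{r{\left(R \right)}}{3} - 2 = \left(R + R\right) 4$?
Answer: $-1880$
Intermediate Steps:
$n{\left(S \right)} = -2 + S$
$r{\left(R \right)} = 6 + 24 R$ ($r{\left(R \right)} = 6 + 3 \left(R + R\right) 4 = 6 + 3 \cdot 2 R 4 = 6 + 3 \cdot 8 R = 6 + 24 R$)
$O{\left(Z,N \right)} = \frac{Z \left(6 + \frac{24 \left(-2 + N Z\right)}{Z}\right)}{2}$ ($O{\left(Z,N \right)} = \frac{\left(6 + 24 \frac{-2 + Z N}{Z}\right) Z}{2} = \frac{\left(6 + 24 \frac{-2 + N Z}{Z}\right) Z}{2} = \frac{\left(6 + \frac{24 \left(-2 + N Z\right)}{Z}\right) Z}{2} = \frac{Z \left(6 + \frac{24 \left(-2 + N Z\right)}{Z}\right)}{2}$)
$O{\left(37,6 \right)} - 4631 = \left(-24 + 3 \cdot 37 + 12 \cdot 6 \cdot 37\right) - 4631 = \left(-24 + 111 + 2664\right) - 4631 = 2751 - 4631 = -1880$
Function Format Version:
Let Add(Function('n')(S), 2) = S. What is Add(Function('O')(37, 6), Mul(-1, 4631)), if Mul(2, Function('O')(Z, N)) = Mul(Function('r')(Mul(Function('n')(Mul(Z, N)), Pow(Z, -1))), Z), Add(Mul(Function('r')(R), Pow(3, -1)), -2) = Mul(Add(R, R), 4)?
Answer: -1880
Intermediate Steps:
Function('n')(S) = Add(-2, S)
Function('r')(R) = Add(6, Mul(24, R)) (Function('r')(R) = Add(6, Mul(3, Mul(Add(R, R), 4))) = Add(6, Mul(3, Mul(Mul(2, R), 4))) = Add(6, Mul(3, Mul(8, R))) = Add(6, Mul(24, R)))
Function('O')(Z, N) = Mul(Rational(1, 2), Z, Add(6, Mul(24, Pow(Z, -1), Add(-2, Mul(N, Z))))) (Function('O')(Z, N) = Mul(Rational(1, 2), Mul(Add(6, Mul(24, Mul(Add(-2, Mul(Z, N)), Pow(Z, -1)))), Z)) = Mul(Rational(1, 2), Mul(Add(6, Mul(24, Mul(Add(-2, Mul(N, Z)), Pow(Z, -1)))), Z)) = Mul(Rational(1, 2), Mul(Add(6, Mul(24, Mul(Pow(Z, -1), Add(-2, Mul(N, Z))))), Z)) = Mul(Rational(1, 2), Mul(Add(6, Mul(24, Pow(Z, -1), Add(-2, Mul(N, Z)))), Z)) = Mul(Rational(1, 2), Mul(Z, Add(6, Mul(24, Pow(Z, -1), Add(-2, Mul(N, Z)))))) = Mul(Rational(1, 2), Z, Add(6, Mul(24, Pow(Z, -1), Add(-2, Mul(N, Z))))))
Add(Function('O')(37, 6), Mul(-1, 4631)) = Add(Add(-24, Mul(3, 37), Mul(12, 6, 37)), Mul(-1, 4631)) = Add(Add(-24, 111, 2664), -4631) = Add(2751, -4631) = -1880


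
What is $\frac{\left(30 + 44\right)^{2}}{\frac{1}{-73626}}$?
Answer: $-403175976$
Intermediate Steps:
$\frac{\left(30 + 44\right)^{2}}{\frac{1}{-73626}} = \frac{74^{2}}{- \frac{1}{73626}} = 5476 \left(-73626\right) = -403175976$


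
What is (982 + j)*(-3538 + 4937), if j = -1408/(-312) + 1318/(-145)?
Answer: 7732731872/5655 ≈ 1.3674e+6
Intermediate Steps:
j = -25882/5655 (j = -1408*(-1/312) + 1318*(-1/145) = 176/39 - 1318/145 = -25882/5655 ≈ -4.5768)
(982 + j)*(-3538 + 4937) = (982 - 25882/5655)*(-3538 + 4937) = (5527328/5655)*1399 = 7732731872/5655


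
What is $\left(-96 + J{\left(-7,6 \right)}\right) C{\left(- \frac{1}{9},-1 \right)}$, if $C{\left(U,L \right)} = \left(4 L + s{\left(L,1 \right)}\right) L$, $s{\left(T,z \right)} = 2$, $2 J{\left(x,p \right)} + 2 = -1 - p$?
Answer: $-201$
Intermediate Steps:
$J{\left(x,p \right)} = - \frac{3}{2} - \frac{p}{2}$ ($J{\left(x,p \right)} = -1 + \frac{-1 - p}{2} = -1 - \left(\frac{1}{2} + \frac{p}{2}\right) = - \frac{3}{2} - \frac{p}{2}$)
$C{\left(U,L \right)} = L \left(2 + 4 L\right)$ ($C{\left(U,L \right)} = \left(4 L + 2\right) L = \left(2 + 4 L\right) L = L \left(2 + 4 L\right)$)
$\left(-96 + J{\left(-7,6 \right)}\right) C{\left(- \frac{1}{9},-1 \right)} = \left(-96 - \frac{9}{2}\right) 2 \left(-1\right) \left(1 + 2 \left(-1\right)\right) = \left(-96 - \frac{9}{2}\right) 2 \left(-1\right) \left(1 - 2\right) = \left(-96 - \frac{9}{2}\right) 2 \left(-1\right) \left(-1\right) = \left(- \frac{201}{2}\right) 2 = -201$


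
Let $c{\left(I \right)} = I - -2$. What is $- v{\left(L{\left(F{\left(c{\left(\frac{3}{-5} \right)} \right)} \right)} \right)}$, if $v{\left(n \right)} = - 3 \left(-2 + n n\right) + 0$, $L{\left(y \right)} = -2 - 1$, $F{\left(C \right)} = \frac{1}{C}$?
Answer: $21$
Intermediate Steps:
$c{\left(I \right)} = 2 + I$ ($c{\left(I \right)} = I + 2 = 2 + I$)
$L{\left(y \right)} = -3$ ($L{\left(y \right)} = -2 - 1 = -3$)
$v{\left(n \right)} = 6 - 3 n^{2}$ ($v{\left(n \right)} = - 3 \left(-2 + n^{2}\right) + 0 = \left(6 - 3 n^{2}\right) + 0 = 6 - 3 n^{2}$)
$- v{\left(L{\left(F{\left(c{\left(\frac{3}{-5} \right)} \right)} \right)} \right)} = - (6 - 3 \left(-3\right)^{2}) = - (6 - 27) = \left(-1\right) \left(-21\right) = 21$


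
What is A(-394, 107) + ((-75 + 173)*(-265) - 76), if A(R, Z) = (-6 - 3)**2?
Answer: -25965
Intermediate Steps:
A(R, Z) = 81 (A(R, Z) = (-9)**2 = 81)
A(-394, 107) + ((-75 + 173)*(-265) - 76) = 81 + ((-75 + 173)*(-265) - 76) = 81 + (98*(-265) - 76) = 81 + (-25970 - 76) = 81 - 26046 = -25965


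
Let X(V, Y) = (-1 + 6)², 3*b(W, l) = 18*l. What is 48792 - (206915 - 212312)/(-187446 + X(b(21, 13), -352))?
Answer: 9144640035/187421 ≈ 48792.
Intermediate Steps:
b(W, l) = 6*l (b(W, l) = (18*l)/3 = 6*l)
X(V, Y) = 25 (X(V, Y) = 5² = 25)
48792 - (206915 - 212312)/(-187446 + X(b(21, 13), -352)) = 48792 - (206915 - 212312)/(-187446 + 25) = 48792 - (-5397)/(-187421) = 48792 - (-5397)*(-1)/187421 = 48792 - 1*5397/187421 = 48792 - 5397/187421 = 9144640035/187421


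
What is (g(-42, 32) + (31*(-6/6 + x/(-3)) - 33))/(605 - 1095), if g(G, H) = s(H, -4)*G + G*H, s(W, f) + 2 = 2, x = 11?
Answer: 913/294 ≈ 3.1054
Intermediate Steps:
s(W, f) = 0 (s(W, f) = -2 + 2 = 0)
g(G, H) = G*H (g(G, H) = 0*G + G*H = 0 + G*H = G*H)
(g(-42, 32) + (31*(-6/6 + x/(-3)) - 33))/(605 - 1095) = (-42*32 + (31*(-6/6 + 11/(-3)) - 33))/(605 - 1095) = (-1344 + (31*(-6*1/6 + 11*(-1/3)) - 33))/(-490) = (-1344 + (31*(-1 - 11/3) - 33))*(-1/490) = (-1344 + (31*(-14/3) - 33))*(-1/490) = (-1344 + (-434/3 - 33))*(-1/490) = (-1344 - 533/3)*(-1/490) = -4565/3*(-1/490) = 913/294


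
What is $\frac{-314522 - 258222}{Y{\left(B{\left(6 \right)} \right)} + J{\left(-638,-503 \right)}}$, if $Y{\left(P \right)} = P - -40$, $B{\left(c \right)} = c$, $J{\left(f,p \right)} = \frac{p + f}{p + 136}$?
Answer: $- \frac{210197048}{18023} \approx -11663.0$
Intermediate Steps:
$J{\left(f,p \right)} = \frac{f + p}{136 + p}$
$Y{\left(P \right)} = 40 + P$ ($Y{\left(P \right)} = P + 40 = 40 + P$)
$\frac{-314522 - 258222}{Y{\left(B{\left(6 \right)} \right)} + J{\left(-638,-503 \right)}} = \frac{-314522 - 258222}{\left(40 + 6\right) + \frac{-638 - 503}{136 - 503}} = - \frac{572744}{46 + \frac{1}{-367} \left(-1141\right)} = - \frac{572744}{46 - - \frac{1141}{367}} = - \frac{572744}{46 + \frac{1141}{367}} = - \frac{572744}{\frac{18023}{367}} = \left(-572744\right) \frac{367}{18023} = - \frac{210197048}{18023}$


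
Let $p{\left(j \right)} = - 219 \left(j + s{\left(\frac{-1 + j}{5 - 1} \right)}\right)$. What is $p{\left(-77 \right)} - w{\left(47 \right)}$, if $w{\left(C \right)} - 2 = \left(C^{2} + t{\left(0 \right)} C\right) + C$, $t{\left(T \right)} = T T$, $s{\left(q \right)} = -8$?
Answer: $16357$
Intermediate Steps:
$p{\left(j \right)} = 1752 - 219 j$ ($p{\left(j \right)} = - 219 \left(j - 8\right) = - 219 \left(-8 + j\right) = 1752 - 219 j$)
$t{\left(T \right)} = T^{2}$
$w{\left(C \right)} = 2 + C + C^{2}$ ($w{\left(C \right)} = 2 + \left(\left(C^{2} + 0^{2} C\right) + C\right) = 2 + \left(\left(C^{2} + 0 C\right) + C\right) = 2 + \left(\left(C^{2} + 0\right) + C\right) = 2 + \left(C^{2} + C\right) = 2 + \left(C + C^{2}\right) = 2 + C + C^{2}$)
$p{\left(-77 \right)} - w{\left(47 \right)} = \left(1752 - -16863\right) - \left(2 + 47 + 47^{2}\right) = \left(1752 + 16863\right) - \left(2 + 47 + 2209\right) = 18615 - 2258 = 16357$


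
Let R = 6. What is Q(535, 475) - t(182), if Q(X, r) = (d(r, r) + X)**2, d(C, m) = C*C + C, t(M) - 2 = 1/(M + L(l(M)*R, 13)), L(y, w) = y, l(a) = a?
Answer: 65437001186101/1274 ≈ 5.1363e+10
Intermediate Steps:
t(M) = 2 + 1/(7*M) (t(M) = 2 + 1/(M + M*6) = 2 + 1/(M + 6*M) = 2 + 1/(7*M))
d(C, m) = C + C**2 (d(C, m) = C**2 + C = C + C**2)
Q(X, r) = (X + r*(1 + r))**2 (Q(X, r) = (r*(1 + r) + X)**2 = (X + r*(1 + r))**2)
Q(535, 475) - t(182) = (535 + 475*(1 + 475))**2 - (2 + (1/7)/182) = (535 + 475*476)**2 - (2 + (1/7)*(1/182)) = (535 + 226100)**2 - (2 + 1/1274) = 226635**2 - 1*2549/1274 = 51363423225 - 2549/1274 = 65437001186101/1274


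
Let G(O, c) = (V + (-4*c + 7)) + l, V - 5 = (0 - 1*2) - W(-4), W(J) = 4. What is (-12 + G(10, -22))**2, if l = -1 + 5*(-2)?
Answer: 5041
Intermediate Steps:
l = -11 (l = -1 - 10 = -11)
V = -1 (V = 5 + ((0 - 1*2) - 1*4) = 5 + ((0 - 2) - 4) = 5 + (-2 - 4) = 5 - 6 = -1)
G(O, c) = -5 - 4*c (G(O, c) = (-1 + (-4*c + 7)) - 11 = (-1 + (7 - 4*c)) - 11 = (6 - 4*c) - 11 = -5 - 4*c)
(-12 + G(10, -22))**2 = (-12 + (-5 - 4*(-22)))**2 = (-12 + (-5 + 88))**2 = (-12 + 83)**2 = 71**2 = 5041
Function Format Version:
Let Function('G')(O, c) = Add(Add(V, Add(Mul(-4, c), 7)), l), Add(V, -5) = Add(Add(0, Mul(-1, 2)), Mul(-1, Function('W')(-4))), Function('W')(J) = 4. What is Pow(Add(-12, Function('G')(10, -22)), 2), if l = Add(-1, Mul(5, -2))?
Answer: 5041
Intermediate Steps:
l = -11 (l = Add(-1, -10) = -11)
V = -1 (V = Add(5, Add(Add(0, Mul(-1, 2)), Mul(-1, 4))) = Add(5, Add(Add(0, -2), -4)) = Add(5, Add(-2, -4)) = Add(5, -6) = -1)
Function('G')(O, c) = Add(-5, Mul(-4, c)) (Function('G')(O, c) = Add(Add(-1, Add(Mul(-4, c), 7)), -11) = Add(Add(-1, Add(7, Mul(-4, c))), -11) = Add(Add(6, Mul(-4, c)), -11) = Add(-5, Mul(-4, c)))
Pow(Add(-12, Function('G')(10, -22)), 2) = Pow(Add(-12, Add(-5, Mul(-4, -22))), 2) = Pow(Add(-12, Add(-5, 88)), 2) = Pow(Add(-12, 83), 2) = Pow(71, 2) = 5041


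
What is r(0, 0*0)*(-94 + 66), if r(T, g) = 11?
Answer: -308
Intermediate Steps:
r(0, 0*0)*(-94 + 66) = 11*(-94 + 66) = 11*(-28) = -308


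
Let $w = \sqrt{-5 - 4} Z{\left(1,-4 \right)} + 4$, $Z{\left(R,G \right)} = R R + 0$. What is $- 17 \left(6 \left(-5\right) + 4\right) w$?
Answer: $1768 + 1326 i \approx 1768.0 + 1326.0 i$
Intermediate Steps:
$Z{\left(R,G \right)} = R^{2}$ ($Z{\left(R,G \right)} = R^{2} + 0 = R^{2}$)
$w = 4 + 3 i$ ($w = \sqrt{-5 - 4} \cdot 1^{2} + 4 = \sqrt{-9} \cdot 1 + 4 = 3 i 1 + 4 = 3 i + 4 = 4 + 3 i \approx 4.0 + 3.0 i$)
$- 17 \left(6 \left(-5\right) + 4\right) w = - 17 \left(6 \left(-5\right) + 4\right) \left(4 + 3 i\right) = - 17 \left(-30 + 4\right) \left(4 + 3 i\right) = \left(-17\right) \left(-26\right) \left(4 + 3 i\right) = 442 \left(4 + 3 i\right) = 1768 + 1326 i$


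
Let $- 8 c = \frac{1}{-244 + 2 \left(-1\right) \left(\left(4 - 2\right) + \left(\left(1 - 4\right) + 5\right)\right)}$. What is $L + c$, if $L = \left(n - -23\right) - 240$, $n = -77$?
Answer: $- \frac{592703}{2016} \approx -294.0$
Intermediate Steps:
$L = -294$ ($L = \left(-77 - -23\right) - 240 = \left(-77 + 23\right) - 240 = -54 - 240 = -294$)
$c = \frac{1}{2016}$ ($c = - \frac{1}{8 \left(-244 + 2 \left(-1\right) \left(\left(4 - 2\right) + \left(\left(1 - 4\right) + 5\right)\right)\right)} = - \frac{1}{8 \left(-244 - 2 \left(2 + \left(-3 + 5\right)\right)\right)} = - \frac{1}{8 \left(-244 - 2 \left(2 + 2\right)\right)} = - \frac{1}{8 \left(-244 - 8\right)} = - \frac{1}{8 \left(-252\right)} = \left(- \frac{1}{8}\right) \left(- \frac{1}{252}\right) = \frac{1}{2016} \approx 0.00049603$)
$L + c = -294 + \frac{1}{2016} = - \frac{592703}{2016}$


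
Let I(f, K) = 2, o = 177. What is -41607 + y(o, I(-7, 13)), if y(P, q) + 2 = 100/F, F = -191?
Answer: -7947419/191 ≈ -41610.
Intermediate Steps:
y(P, q) = -482/191 (y(P, q) = -2 + 100/(-191) = -2 + 100*(-1/191) = -2 - 100/191 = -482/191)
-41607 + y(o, I(-7, 13)) = -41607 - 482/191 = -7947419/191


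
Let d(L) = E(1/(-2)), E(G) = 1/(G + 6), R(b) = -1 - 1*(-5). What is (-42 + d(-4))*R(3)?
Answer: -1840/11 ≈ -167.27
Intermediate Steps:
R(b) = 4 (R(b) = -1 + 5 = 4)
E(G) = 1/(6 + G)
d(L) = 2/11 (d(L) = 1/(6 + 1/(-2)) = 1/(6 - 1/2) = 1/(11/2) = 2/11)
(-42 + d(-4))*R(3) = (-42 + 2/11)*4 = -460/11*4 = -1840/11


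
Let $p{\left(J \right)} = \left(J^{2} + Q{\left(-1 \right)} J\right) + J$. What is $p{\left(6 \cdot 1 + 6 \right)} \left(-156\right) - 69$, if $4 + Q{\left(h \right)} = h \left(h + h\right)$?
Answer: $-20661$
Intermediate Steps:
$Q{\left(h \right)} = -4 + 2 h^{2}$ ($Q{\left(h \right)} = -4 + h \left(h + h\right) = -4 + h 2 h = -4 + 2 h^{2}$)
$p{\left(J \right)} = J^{2} - J$ ($p{\left(J \right)} = \left(J^{2} + \left(-4 + 2 \left(-1\right)^{2}\right) J\right) + J = \left(J^{2} + \left(-4 + 2 \cdot 1\right) J\right) + J = \left(J^{2} + \left(-4 + 2\right) J\right) + J = \left(J^{2} - 2 J\right) + J = J^{2} - J$)
$p{\left(6 \cdot 1 + 6 \right)} \left(-156\right) - 69 = \left(6 \cdot 1 + 6\right) \left(-1 + \left(6 \cdot 1 + 6\right)\right) \left(-156\right) - 69 = \left(6 + 6\right) \left(-1 + \left(6 + 6\right)\right) \left(-156\right) - 69 = 12 \left(-1 + 12\right) \left(-156\right) - 69 = 12 \cdot 11 \left(-156\right) - 69 = 132 \left(-156\right) - 69 = -20592 - 69 = -20661$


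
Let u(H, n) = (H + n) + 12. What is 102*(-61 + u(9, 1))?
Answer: -3978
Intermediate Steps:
u(H, n) = 12 + H + n
102*(-61 + u(9, 1)) = 102*(-61 + (12 + 9 + 1)) = 102*(-61 + 22) = 102*(-39) = -3978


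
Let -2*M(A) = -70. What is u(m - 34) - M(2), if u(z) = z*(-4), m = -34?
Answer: 237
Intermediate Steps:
M(A) = 35 (M(A) = -1/2*(-70) = 35)
u(z) = -4*z
u(m - 34) - M(2) = -4*(-34 - 34) - 1*35 = -4*(-68) - 35 = 272 - 35 = 237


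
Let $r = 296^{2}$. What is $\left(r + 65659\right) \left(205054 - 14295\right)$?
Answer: $29238585725$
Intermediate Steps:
$r = 87616$
$\left(r + 65659\right) \left(205054 - 14295\right) = \left(87616 + 65659\right) \left(205054 - 14295\right) = 153275 \cdot 190759 = 29238585725$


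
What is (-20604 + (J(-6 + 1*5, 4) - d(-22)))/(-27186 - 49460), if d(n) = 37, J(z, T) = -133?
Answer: 10387/38323 ≈ 0.27104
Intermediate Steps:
(-20604 + (J(-6 + 1*5, 4) - d(-22)))/(-27186 - 49460) = (-20604 + (-133 - 1*37))/(-27186 - 49460) = (-20604 + (-133 - 37))/(-76646) = (-20604 - 170)*(-1/76646) = -20774*(-1/76646) = 10387/38323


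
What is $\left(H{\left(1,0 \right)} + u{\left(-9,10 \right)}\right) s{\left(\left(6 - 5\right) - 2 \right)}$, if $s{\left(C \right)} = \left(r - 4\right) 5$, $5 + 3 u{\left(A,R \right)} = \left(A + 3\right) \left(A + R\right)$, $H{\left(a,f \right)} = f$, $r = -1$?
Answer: $\frac{275}{3} \approx 91.667$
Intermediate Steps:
$u{\left(A,R \right)} = - \frac{5}{3} + \frac{\left(3 + A\right) \left(A + R\right)}{3}$ ($u{\left(A,R \right)} = - \frac{5}{3} + \frac{\left(A + 3\right) \left(A + R\right)}{3} = - \frac{5}{3} + \frac{\left(3 + A\right) \left(A + R\right)}{3}$)
$s{\left(C \right)} = -25$ ($s{\left(C \right)} = \left(-1 - 4\right) 5 = \left(-5\right) 5 = -25$)
$\left(H{\left(1,0 \right)} + u{\left(-9,10 \right)}\right) s{\left(\left(6 - 5\right) - 2 \right)} = \left(0 + \left(- \frac{5}{3} - 9 + 10 + \frac{\left(-9\right)^{2}}{3} + \frac{1}{3} \left(-9\right) 10\right)\right) \left(-25\right) = \left(0 - \frac{11}{3}\right) \left(-25\right) = \left(- \frac{11}{3}\right) \left(-25\right) = \frac{275}{3}$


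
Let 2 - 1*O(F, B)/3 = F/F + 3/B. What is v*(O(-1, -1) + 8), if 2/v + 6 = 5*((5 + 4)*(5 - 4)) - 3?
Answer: 10/9 ≈ 1.1111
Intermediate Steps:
O(F, B) = 3 - 9/B (O(F, B) = 6 - 3*(F/F + 3/B) = 6 - 3*(1 + 3/B) = 6 + (-3 - 9/B) = 3 - 9/B)
v = 1/18 (v = 2/(-6 + (5*((5 + 4)*(5 - 4)) - 3)) = 2/(-6 + (5*(9*1) - 3)) = 2/(-6 + (5*9 - 3)) = 2/(-6 + (45 - 3)) = 2/(-6 + 42) = 2/36 = 2*(1/36) = 1/18 ≈ 0.055556)
v*(O(-1, -1) + 8) = ((3 - 9/(-1)) + 8)/18 = ((3 - 9*(-1)) + 8)/18 = ((3 + 9) + 8)/18 = (12 + 8)/18 = (1/18)*20 = 10/9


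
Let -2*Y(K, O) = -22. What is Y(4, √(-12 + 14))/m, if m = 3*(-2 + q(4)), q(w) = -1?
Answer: -11/9 ≈ -1.2222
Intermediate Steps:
Y(K, O) = 11 (Y(K, O) = -½*(-22) = 11)
m = -9 (m = 3*(-2 - 1) = 3*(-3) = -9)
Y(4, √(-12 + 14))/m = 11/(-9) = 11*(-⅑) = -11/9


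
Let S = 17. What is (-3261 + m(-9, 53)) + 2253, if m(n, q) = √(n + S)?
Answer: -1008 + 2*√2 ≈ -1005.2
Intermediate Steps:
m(n, q) = √(17 + n) (m(n, q) = √(n + 17) = √(17 + n))
(-3261 + m(-9, 53)) + 2253 = (-3261 + √(17 - 9)) + 2253 = (-3261 + √8) + 2253 = (-3261 + 2*√2) + 2253 = -1008 + 2*√2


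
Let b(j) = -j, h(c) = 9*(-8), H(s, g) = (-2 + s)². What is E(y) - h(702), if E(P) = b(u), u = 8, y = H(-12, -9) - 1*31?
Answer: 64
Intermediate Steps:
h(c) = -72
y = 165 (y = (-2 - 12)² - 1*31 = (-14)² - 31 = 196 - 31 = 165)
E(P) = -8 (E(P) = -1*8 = -8)
E(y) - h(702) = -8 - 1*(-72) = -8 + 72 = 64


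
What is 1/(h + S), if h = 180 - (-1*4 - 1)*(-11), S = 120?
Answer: 1/245 ≈ 0.0040816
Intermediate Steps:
h = 125 (h = 180 - (-4 - 1)*(-11) = 180 - (-5)*(-11) = 180 - 1*55 = 180 - 55 = 125)
1/(h + S) = 1/(125 + 120) = 1/245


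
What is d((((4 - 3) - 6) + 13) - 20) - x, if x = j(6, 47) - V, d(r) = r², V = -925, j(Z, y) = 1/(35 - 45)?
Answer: -7809/10 ≈ -780.90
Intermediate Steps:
j(Z, y) = -⅒ (j(Z, y) = 1/(-10) = -⅒)
x = 9249/10 (x = -⅒ - 1*(-925) = -⅒ + 925 = 9249/10 ≈ 924.90)
d((((4 - 3) - 6) + 13) - 20) - x = ((((4 - 3) - 6) + 13) - 20)² - 1*9249/10 = (((1 - 6) + 13) - 20)² - 9249/10 = ((-5 + 13) - 20)² - 9249/10 = (8 - 20)² - 9249/10 = (-12)² - 9249/10 = 144 - 9249/10 = -7809/10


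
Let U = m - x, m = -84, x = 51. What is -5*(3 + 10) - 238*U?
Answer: 32065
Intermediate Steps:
U = -135 (U = -84 - 1*51 = -84 - 51 = -135)
-5*(3 + 10) - 238*U = -5*(3 + 10) - 238*(-135) = -5*13 + 32130 = -65 + 32130 = 32065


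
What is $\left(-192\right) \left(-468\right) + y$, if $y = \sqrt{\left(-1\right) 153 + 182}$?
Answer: $89856 + \sqrt{29} \approx 89861.0$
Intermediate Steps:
$y = \sqrt{29}$ ($y = \sqrt{-153 + 182} = \sqrt{29} \approx 5.3852$)
$\left(-192\right) \left(-468\right) + y = \left(-192\right) \left(-468\right) + \sqrt{29} = 89856 + \sqrt{29}$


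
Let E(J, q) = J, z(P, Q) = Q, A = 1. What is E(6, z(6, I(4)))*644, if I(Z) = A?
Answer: 3864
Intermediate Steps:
I(Z) = 1
E(6, z(6, I(4)))*644 = 6*644 = 3864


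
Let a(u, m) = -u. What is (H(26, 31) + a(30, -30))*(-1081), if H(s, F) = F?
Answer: -1081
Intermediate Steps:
(H(26, 31) + a(30, -30))*(-1081) = (31 - 1*30)*(-1081) = (31 - 30)*(-1081) = 1*(-1081) = -1081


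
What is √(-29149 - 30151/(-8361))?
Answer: I*√226383028702/2787 ≈ 170.72*I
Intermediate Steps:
√(-29149 - 30151/(-8361)) = √(-29149 - 30151*(-1/8361)) = √(-29149 + 30151/8361) = √(-243684638/8361) = I*√226383028702/2787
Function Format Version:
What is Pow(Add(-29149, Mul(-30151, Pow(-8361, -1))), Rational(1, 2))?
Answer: Mul(Rational(1, 2787), I, Pow(226383028702, Rational(1, 2))) ≈ Mul(170.72, I)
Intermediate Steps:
Pow(Add(-29149, Mul(-30151, Pow(-8361, -1))), Rational(1, 2)) = Pow(Add(-29149, Mul(-30151, Rational(-1, 8361))), Rational(1, 2)) = Pow(Add(-29149, Rational(30151, 8361)), Rational(1, 2)) = Pow(Rational(-243684638, 8361), Rational(1, 2)) = Mul(Rational(1, 2787), I, Pow(226383028702, Rational(1, 2)))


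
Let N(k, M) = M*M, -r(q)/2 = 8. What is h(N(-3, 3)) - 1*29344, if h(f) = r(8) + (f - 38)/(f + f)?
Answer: -528509/18 ≈ -29362.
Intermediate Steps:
r(q) = -16 (r(q) = -2*8 = -16)
N(k, M) = M²
h(f) = -16 + (-38 + f)/(2*f) (h(f) = -16 + (f - 38)/(f + f) = -16 + (-38 + f)/((2*f)) = -16 + (-38 + f)*(1/(2*f)) = -16 + (-38 + f)/(2*f))
h(N(-3, 3)) - 1*29344 = (-31/2 - 19/(3²)) - 1*29344 = (-31/2 - 19/9) - 29344 = -317/18 - 29344 = -528509/18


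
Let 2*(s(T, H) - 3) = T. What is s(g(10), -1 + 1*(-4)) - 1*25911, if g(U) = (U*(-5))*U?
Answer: -26158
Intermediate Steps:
g(U) = -5*U² (g(U) = (-5*U)*U = -5*U²)
s(T, H) = 3 + T/2
s(g(10), -1 + 1*(-4)) - 1*25911 = (3 + (-5*10²)/2) - 1*25911 = (3 + (-5*100)/2) - 25911 = (3 + (½)*(-500)) - 25911 = (3 - 250) - 25911 = -247 - 25911 = -26158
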